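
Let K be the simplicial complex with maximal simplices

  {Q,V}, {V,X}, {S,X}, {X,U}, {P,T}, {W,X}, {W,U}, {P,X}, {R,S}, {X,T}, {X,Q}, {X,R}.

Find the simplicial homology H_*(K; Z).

H_0 = Z,  H_1 = Z^4.

We work with the vertex ordering P < Q < R < S < T < U < V < W < X. The simplices of K, each written with vertices in increasing order, are:

  0-simplices (9): P, Q, R, S, T, U, V, W, X
  1-simplices (12): PT, PX, QV, QX, RS, RX, SX, TX, UW, UX, VX, WX

so the chain groups are C_0 ≅ Z^9, C_1 ≅ Z^12.

Boundary ∂_1: C_1 → C_0 sends each edge [p,q] (with p < q) to q − p. For instance
  ∂WX = X − W.
The 9×12 boundary matrix has rank 8 and Smith normal form diag(1,1,1,1,1,1,1,1).

Now H_k = ker ∂_k / im ∂_{k+1}, so:

  H_0: rank C_0 − rank ∂_1 = 9 − 8 = 1, and the invariant factors of ∂_1 are all 1, so H_0 = Z.
  H_1: rank ker ∂_1 − rank ∂_2 = (12 − 8) − 0 = 4, and there is no ∂_2, so H_1 = Z^4.

(K is a triangulation of a wedge of 4 circles.)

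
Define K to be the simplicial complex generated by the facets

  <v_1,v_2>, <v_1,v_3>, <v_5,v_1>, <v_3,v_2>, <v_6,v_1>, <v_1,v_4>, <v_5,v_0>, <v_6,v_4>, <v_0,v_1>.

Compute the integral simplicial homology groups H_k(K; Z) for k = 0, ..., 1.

We work with the vertex ordering v_0 < v_1 < v_2 < v_3 < v_4 < v_5 < v_6. The simplices of K, each written with vertices in increasing order, are:

  0-simplices (7): [v_0], [v_1], [v_2], [v_3], [v_4], [v_5], [v_6]
  1-simplices (9): [v_0,v_1], [v_0,v_5], [v_1,v_2], [v_1,v_3], [v_1,v_4], [v_1,v_5], [v_1,v_6], [v_2,v_3], [v_4,v_6]

so the chain groups are C_0 ≅ Z^7, C_1 ≅ Z^9.

Boundary ∂_1: C_1 → C_0 is given by ∂[p,q] = [q] − [p]. For instance
  ∂[v_1,v_2] = [v_2] − [v_1].
As a 7×9 matrix over Z this has rank 6, with invariant factors (1,1,1,1,1,1).

Computing H_k = (kernel of ∂_k) / (image of ∂_{k+1}):

  H_0: rank C_0 − rank ∂_1 = 7 − 6 = 1, and the invariant factors of ∂_1 are all 1, so H_0 = Z.
  H_1: rank ker ∂_1 − rank ∂_2 = (9 − 6) − 0 = 3, and there is no ∂_2, so H_1 = Z^3.

As a check, the Euler characteristic is 7 − 9 = -2, which agrees with 1 − 3 = -2.
(K is a triangulation of a wedge of 3 circles.)

H_0 ≅ Z,  H_1 ≅ Z^3.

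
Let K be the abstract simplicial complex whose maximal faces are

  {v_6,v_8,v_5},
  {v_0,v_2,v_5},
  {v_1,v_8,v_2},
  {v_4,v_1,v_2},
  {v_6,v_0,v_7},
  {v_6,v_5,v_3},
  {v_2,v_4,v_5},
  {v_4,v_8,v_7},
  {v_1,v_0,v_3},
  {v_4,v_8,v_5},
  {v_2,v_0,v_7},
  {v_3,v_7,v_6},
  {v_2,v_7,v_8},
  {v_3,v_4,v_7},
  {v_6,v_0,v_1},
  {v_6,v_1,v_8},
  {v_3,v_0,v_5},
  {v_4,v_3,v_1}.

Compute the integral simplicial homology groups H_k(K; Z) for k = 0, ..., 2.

Order the vertices as v_0 < v_1 < v_2 < v_3 < v_4 < v_5 < v_6 < v_7 < v_8. Listing each simplex with vertices in this order, K has dimension 2 with simplices:

  0-simplices (9): [v_0], [v_1], [v_2], [v_3], [v_4], [v_5], [v_6], [v_7], [v_8]
  1-simplices (27): (27 of them)
  2-simplices (18): (18 of them)

Hence C_0 ≅ Z^9, C_1 ≅ Z^27, C_2 ≅ Z^18.

Boundary ∂_1: C_1 → C_0 maps an edge to its endpoints' difference, ∂[p,q] = q − p.
This gives a 9×27 integer matrix of rank 8; reducing to Smith normal form yields diagonal entries (1,1,1,1,1,1,1,1).

Boundary ∂_2: C_2 → C_1 sends each 2-simplex [p,q,r] to [q,r] − [p,r] + [p,q]. For instance
  ∂[v_3,v_6,v_7] = [v_6,v_7] − [v_3,v_7] + [v_3,v_6],
  ∂[v_1,v_2,v_4] = [v_2,v_4] − [v_1,v_4] + [v_1,v_2].
The resulting 27×18 matrix has rank 18, and its Smith normal form has invariant factors (1,1,1,1,1,1,1,1,1,1,1,1,1,1,1,1,1,2).

Now H_k = ker ∂_k / im ∂_{k+1}, so:

  H_0: rank C_0 − rank ∂_1 = 9 − 8 = 1, and the invariant factors of ∂_1 are all 1, so H_0 ≅ Z.
  H_1: rank ker ∂_1 − rank ∂_2 = (27 − 8) − 18 = 1, and ∂_2 has invariant factor 2 > 1, so H_1 ≅ Z ⊕ Z_2.
  H_2: rank ker ∂_2 − rank ∂_3 = (18 − 18) − 0 = 0, and there is no ∂_3, so H_2 ≅ 0.

H_0 = Z,  H_1 = Z ⊕ Z_2,  H_2 = 0.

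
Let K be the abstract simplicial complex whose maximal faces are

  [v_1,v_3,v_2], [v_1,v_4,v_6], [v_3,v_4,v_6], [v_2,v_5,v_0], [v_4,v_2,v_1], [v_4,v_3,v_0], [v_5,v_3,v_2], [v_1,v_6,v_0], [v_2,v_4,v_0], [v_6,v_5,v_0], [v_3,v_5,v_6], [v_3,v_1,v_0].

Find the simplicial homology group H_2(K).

H_2 = 0.

Take the total order v_0 < v_1 < v_2 < v_3 < v_4 < v_5 < v_6 on the vertex set. Then K (dimension 2) consists of the simplices:

  0-simplices (7): [v_0], [v_1], [v_2], [v_3], [v_4], [v_5], [v_6]
  1-simplices (18): (18 of them)
  2-simplices (12): (12 of them)

giving chain groups C_0 ≅ Z^7, C_1 ≅ Z^18, C_2 ≅ Z^12.

Boundary ∂_1: C_1 → C_0 is given by ∂[p,q] = [q] − [p]. For instance
  ∂[v_0,v_1] = [v_1] − [v_0].
The resulting 7×18 matrix has rank 6, and its Smith normal form has invariant factors (1,1,1,1,1,1).

Boundary ∂_2: C_2 → C_1 acts by ∂[p,q,r] = [q,r] − [p,r] + [p,q]. For instance
  ∂[v_3,v_4,v_6] = [v_4,v_6] − [v_3,v_6] + [v_3,v_4],
  ∂[v_0,v_5,v_6] = [v_5,v_6] − [v_0,v_6] + [v_0,v_5].
This gives a 18×12 integer matrix of rank 12; reducing to Smith normal form yields diagonal entries (1,1,1,1,1,1,1,1,1,1,1,2).

Computing H_k = (kernel of ∂_k) / (image of ∂_{k+1}):

  H_2: rank ker ∂_2 − rank ∂_3 = (12 − 12) − 0 = 0, and there is no ∂_3, so H_2 ≅ 0.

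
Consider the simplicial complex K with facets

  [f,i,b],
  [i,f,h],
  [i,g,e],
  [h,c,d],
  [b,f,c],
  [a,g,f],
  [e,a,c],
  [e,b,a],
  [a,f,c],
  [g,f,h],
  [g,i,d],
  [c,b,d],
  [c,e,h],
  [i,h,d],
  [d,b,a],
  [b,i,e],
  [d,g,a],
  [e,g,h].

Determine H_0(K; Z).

Order the vertices as a < b < c < d < e < f < g < h < i. Listing each simplex with vertices in this order, K has dimension 2 with simplices:

  0-simplices (9): a, b, c, d, e, f, g, h, i
  1-simplices (27): ab, ac, ad, ae, af, ag, bc, bd, be, bf, bi, cd, ce, cf, ch, dg, dh, di, eg, eh, ei, fg, fh, fi, gh, gi, hi
  2-simplices (18): abd, abe, ace, acf, adg, afg, bcd, bcf, bei, bfi, cdh, ceh, dgi, dhi, egh, egi, fgh, fhi

so the chain groups are C_0 ≅ Z^9, C_1 ≅ Z^27, C_2 ≅ Z^18.

∂_1: C_1 → C_0 sends each edge [p,q] (with p < q) to q − p.
The resulting 9×27 matrix has rank 8, and its Smith normal form has invariant factors (1,1,1,1,1,1,1,1).

Boundary ∂_2: C_2 → C_1 maps a triangle to the signed sum of its edges. For instance
  ∂fgh = gh − fh + fg,
  ∂abe = be − ae + ab.
The 27×18 boundary matrix has rank 18 and Smith normal form diag(1,1,1,1,1,1,1,1,1,1,1,1,1,1,1,1,1,2).

Computing H_k = (kernel of ∂_k) / (image of ∂_{k+1}):

  H_0: rank C_0 − rank ∂_1 = 9 − 8 = 1, and the invariant factors of ∂_1 are all 1, so H_0 = Z.

H_0 ≅ Z.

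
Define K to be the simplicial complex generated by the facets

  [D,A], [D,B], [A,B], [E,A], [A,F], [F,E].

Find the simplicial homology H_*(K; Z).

H_0 = Z,  H_1 = Z^2.

Fix the vertex order A < B < D < E < F and write every simplex with vertices in increasing order. Then dim K = 1 and the simplices of K are:

  0-simplices (5): A, B, D, E, F
  1-simplices (6): AB, AD, AE, AF, BD, EF

Hence C_0 ≅ Z^5, C_1 ≅ Z^6.

Boundary ∂_1: C_1 → C_0 sends each edge [p,q] (with p < q) to q − p.
The resulting 5×6 matrix has rank 4, and its Smith normal form has invariant factors (1,1,1,1).

Reading off H_k = ker ∂_k / im ∂_{k+1}:

  H_0: rank C_0 − rank ∂_1 = 5 − 4 = 1, and the invariant factors of ∂_1 are all 1, so H_0 ≅ Z.
  H_1: rank ker ∂_1 − rank ∂_2 = (6 − 4) − 0 = 2, and there is no ∂_2, so H_1 ≅ Z^2.

As a check, the Euler characteristic is 5 − 6 = -1, which agrees with 1 − 2 = -1.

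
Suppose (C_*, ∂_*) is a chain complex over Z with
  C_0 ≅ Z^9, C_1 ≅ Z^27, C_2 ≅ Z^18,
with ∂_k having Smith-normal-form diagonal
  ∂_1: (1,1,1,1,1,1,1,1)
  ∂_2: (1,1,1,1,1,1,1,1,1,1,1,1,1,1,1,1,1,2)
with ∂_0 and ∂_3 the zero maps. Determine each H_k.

H_0 = Z,  H_1 = Z ⊕ Z/2,  H_2 = 0.

H_0: b_0 = 9 − 0 − 8 = 1; torsion from ∂_1 factors > 1: none. So H_0 = Z.
H_1: b_1 = 27 − 8 − 18 = 1; torsion from ∂_2 factors > 1: [2]. So H_1 = Z ⊕ Z/2.
H_2: b_2 = 18 − 18 − 0 = 0; torsion from ∂_3 factors > 1: none. So H_2 = 0.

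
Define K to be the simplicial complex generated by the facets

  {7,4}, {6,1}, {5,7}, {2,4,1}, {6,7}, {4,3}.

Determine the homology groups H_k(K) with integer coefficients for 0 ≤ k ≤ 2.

We work with the vertex ordering 1 < 2 < 3 < 4 < 5 < 6 < 7. The simplices of K, each written with vertices in increasing order, are:

  0-simplices (7): [1], [2], [3], [4], [5], [6], [7]
  1-simplices (8): [1,2], [1,4], [1,6], [2,4], [3,4], [4,7], [5,7], [6,7]
  2-simplices (1): [1,2,4]

so the chain groups are C_0 ≅ Z^7, C_1 ≅ Z^8, C_2 ≅ Z^1.

Boundary ∂_1: C_1 → C_0 sends each edge [p,q] (with p < q) to q − p.
The resulting 7×8 matrix has rank 6, and its Smith normal form has invariant factors (1,1,1,1,1,1).

Boundary ∂_2: C_2 → C_1 acts by ∂[p,q,r] = [q,r] − [p,r] + [p,q]. For instance
  ∂[1,2,4] = [2,4] − [1,4] + [1,2].
This gives a 8×1 integer matrix of rank 1; reducing to Smith normal form yields diagonal entries (1).

From H_k ≅ ker(∂_k) / im(∂_{k+1}) we obtain:

  H_0: rank C_0 − rank ∂_1 = 7 − 6 = 1, and the invariant factors of ∂_1 are all 1, so H_0 ≅ Z.
  H_1: rank ker ∂_1 − rank ∂_2 = (8 − 6) − 1 = 1, and the invariant factors of ∂_2 are all 1, so H_1 ≅ Z.
  H_2: rank ker ∂_2 − rank ∂_3 = (1 − 1) − 0 = 0, and there is no ∂_3, so H_2 ≅ 0.

H_0 = Z,  H_1 = Z,  H_2 = 0.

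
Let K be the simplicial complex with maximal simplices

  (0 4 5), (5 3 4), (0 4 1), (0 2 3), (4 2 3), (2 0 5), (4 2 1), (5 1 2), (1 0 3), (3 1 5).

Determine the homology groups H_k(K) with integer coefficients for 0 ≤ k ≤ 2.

H_0 = Z,  H_1 = Z/2,  H_2 = 0.

Order the vertices as 0 < 1 < 2 < 3 < 4 < 5. Listing each simplex with vertices in this order, K has dimension 2 with simplices:

  0-simplices (6): [0], [1], [2], [3], [4], [5]
  1-simplices (15): [0,1], [0,2], [0,3], [0,4], [0,5], [1,2], [1,3], [1,4], [1,5], [2,3], [2,4], [2,5], [3,4], [3,5], [4,5]
  2-simplices (10): [0,1,3], [0,1,4], [0,2,3], [0,2,5], [0,4,5], [1,2,4], [1,2,5], [1,3,5], [2,3,4], [3,4,5]

so the chain groups are C_0 ≅ Z^6, C_1 ≅ Z^15, C_2 ≅ Z^10.

Boundary ∂_1: C_1 → C_0 maps an edge to its endpoints' difference, ∂[p,q] = q − p.
The 6×15 boundary matrix has rank 5 and Smith normal form diag(1,1,1,1,1).

The boundary map ∂_2: C_2 → C_1 maps a triangle to the signed sum of its edges. For instance
  ∂[0,1,4] = [1,4] − [0,4] + [0,1],
  ∂[1,2,5] = [2,5] − [1,5] + [1,2].
The 15×10 boundary matrix has rank 10 and Smith normal form diag(1,1,1,1,1,1,1,1,1,2).

Computing H_k = (kernel of ∂_k) / (image of ∂_{k+1}):

  H_0: rank C_0 − rank ∂_1 = 6 − 5 = 1, and the invariant factors of ∂_1 are all 1, so H_0 = Z.
  H_1: rank ker ∂_1 − rank ∂_2 = (15 − 5) − 10 = 0, and ∂_2 has invariant factor 2 > 1, so H_1 = Z/2.
  H_2: rank ker ∂_2 − rank ∂_3 = (10 − 10) − 0 = 0, and there is no ∂_3, so H_2 = 0.

As a check, the Euler characteristic is 6 − 15 + 10 = 1, which agrees with 1 − 0 + 0 = 1.
(K is a triangulation of the real projective plane RP^2.)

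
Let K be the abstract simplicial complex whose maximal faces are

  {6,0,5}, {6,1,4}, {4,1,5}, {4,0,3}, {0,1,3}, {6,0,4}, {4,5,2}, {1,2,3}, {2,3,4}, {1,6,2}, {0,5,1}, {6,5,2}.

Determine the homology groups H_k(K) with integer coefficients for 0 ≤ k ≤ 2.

H_0 ≅ Z,  H_1 ≅ Z/2,  H_2 = 0.

Order the vertices as 0 < 1 < 2 < 3 < 4 < 5 < 6. Listing each simplex with vertices in this order, K has dimension 2 with simplices:

  0-simplices (7): [0], [1], [2], [3], [4], [5], [6]
  1-simplices (18): [0,1], [0,3], [0,4], [0,5], [0,6], [1,2], [1,3], [1,4], [1,5], [1,6], [2,3], [2,4], [2,5], [2,6], [3,4], [4,5], [4,6], [5,6]
  2-simplices (12): [0,1,3], [0,1,5], [0,3,4], [0,4,6], [0,5,6], [1,2,3], [1,2,6], [1,4,5], [1,4,6], [2,3,4], [2,4,5], [2,5,6]

Hence C_0 ≅ Z^7, C_1 ≅ Z^18, C_2 ≅ Z^12.

∂_1: C_1 → C_0 sends each edge [p,q] (with p < q) to q − p. For instance
  ∂[1,6] = [6] − [1].
The resulting 7×18 matrix has rank 6, and its Smith normal form has invariant factors (1,1,1,1,1,1).

Boundary ∂_2: C_2 → C_1 sends each 2-simplex [p,q,r] to [q,r] − [p,r] + [p,q]. For instance
  ∂[1,4,5] = [4,5] − [1,5] + [1,4],
  ∂[2,5,6] = [5,6] − [2,6] + [2,5].
The 18×12 boundary matrix has rank 12 and Smith normal form diag(1,1,1,1,1,1,1,1,1,1,1,2).

Computing H_k = (kernel of ∂_k) / (image of ∂_{k+1}):

  H_0: rank C_0 − rank ∂_1 = 7 − 6 = 1, and the invariant factors of ∂_1 are all 1, so H_0 ≅ Z.
  H_1: rank ker ∂_1 − rank ∂_2 = (18 − 6) − 12 = 0, and ∂_2 has invariant factor 2 > 1, so H_1 ≅ Z/2.
  H_2: rank ker ∂_2 − rank ∂_3 = (12 − 12) − 0 = 0, and there is no ∂_3, so H_2 ≅ 0.

As a check, the Euler characteristic is 7 − 18 + 12 = 1, which agrees with 1 − 0 + 0 = 1.
(K is a triangulation of the real projective plane RP^2.)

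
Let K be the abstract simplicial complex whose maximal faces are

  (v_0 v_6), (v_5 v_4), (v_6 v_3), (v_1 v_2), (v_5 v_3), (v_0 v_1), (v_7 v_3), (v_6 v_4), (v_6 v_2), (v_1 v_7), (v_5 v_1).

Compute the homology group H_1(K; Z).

K has 8 vertices, 11 edges.
rank ∂_1 = 7, rank ∂_2 = 0 ⇒ b_1 = 11 − 7 − 0 = 4. So H_1 = Z^4.

H_1 ≅ Z^4.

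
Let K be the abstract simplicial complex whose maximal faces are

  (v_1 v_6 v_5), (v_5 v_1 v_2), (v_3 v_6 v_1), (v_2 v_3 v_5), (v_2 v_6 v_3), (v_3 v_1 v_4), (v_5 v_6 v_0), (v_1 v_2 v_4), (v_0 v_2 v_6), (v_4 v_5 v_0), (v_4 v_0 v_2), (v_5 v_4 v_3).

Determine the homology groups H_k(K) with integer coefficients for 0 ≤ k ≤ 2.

Fix the vertex order v_0 < v_1 < v_2 < v_3 < v_4 < v_5 < v_6 and write every simplex with vertices in increasing order. Then dim K = 2 and the simplices of K are:

  0-simplices (7): [v_0], [v_1], [v_2], [v_3], [v_4], [v_5], [v_6]
  1-simplices (18): (18 of them)
  2-simplices (12): (12 of them)

Hence C_0 ≅ Z^7, C_1 ≅ Z^18, C_2 ≅ Z^12.

The boundary map ∂_1: C_1 → C_0 sends each edge [p,q] (with p < q) to q − p. For instance
  ∂[v_0,v_4] = [v_4] − [v_0].
The resulting 7×18 matrix has rank 6, and its Smith normal form has invariant factors (1,1,1,1,1,1).

The boundary map ∂_2: C_2 → C_1 acts by ∂[p,q,r] = [q,r] − [p,r] + [p,q]. For instance
  ∂[v_2,v_3,v_5] = [v_3,v_5] − [v_2,v_5] + [v_2,v_3],
  ∂[v_3,v_4,v_5] = [v_4,v_5] − [v_3,v_5] + [v_3,v_4].
The resulting 18×12 matrix has rank 12, and its Smith normal form has invariant factors (1,1,1,1,1,1,1,1,1,1,1,2).

Now H_k = ker ∂_k / im ∂_{k+1}, so:

  H_0: rank C_0 − rank ∂_1 = 7 − 6 = 1, and the invariant factors of ∂_1 are all 1, so H_0 = Z.
  H_1: rank ker ∂_1 − rank ∂_2 = (18 − 6) − 12 = 0, and ∂_2 has invariant factor 2 > 1, so H_1 = Z/2.
  H_2: rank ker ∂_2 − rank ∂_3 = (12 − 12) − 0 = 0, and there is no ∂_3, so H_2 = 0.

As a check, the Euler characteristic is 7 − 18 + 12 = 1, which agrees with 1 − 0 + 0 = 1.

H_0 ≅ Z,  H_1 ≅ Z/2,  H_2 = 0.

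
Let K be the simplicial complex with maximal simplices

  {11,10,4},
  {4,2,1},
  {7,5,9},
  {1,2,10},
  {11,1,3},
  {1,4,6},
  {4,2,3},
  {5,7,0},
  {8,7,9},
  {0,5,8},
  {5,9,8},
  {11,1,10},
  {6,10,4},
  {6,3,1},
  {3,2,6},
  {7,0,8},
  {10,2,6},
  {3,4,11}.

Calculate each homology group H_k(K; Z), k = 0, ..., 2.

K has 12 vertices, 27 edges, 18 triangles.
rank ∂_0 = 0, rank ∂_1 = 10 ⇒ b_0 = 12 − 0 − 10 = 2; all invariant factors of ∂_1 are 1 so no torsion. So H_0 = Z^2.
rank ∂_1 = 10, rank ∂_2 = 17 ⇒ b_1 = 27 − 10 − 17 = 0; ∂_2 has invariant factor(s) [2] giving torsion. So H_1 = Z/2.
rank ∂_2 = 17, rank ∂_3 = 0 ⇒ b_2 = 18 − 17 − 0 = 1. So H_2 = Z.

H_0 ≅ Z^2,  H_1 ≅ Z/2,  H_2 ≅ Z.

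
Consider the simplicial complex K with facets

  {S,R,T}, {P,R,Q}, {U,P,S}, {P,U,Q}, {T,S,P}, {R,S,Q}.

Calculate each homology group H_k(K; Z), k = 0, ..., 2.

Fix the vertex order P < Q < R < S < T < U and write every simplex with vertices in increasing order. Then dim K = 2 and the simplices of K are:

  0-simplices (6): P, Q, R, S, T, U
  1-simplices (12): PQ, PR, PS, PT, PU, QR, QS, QU, RS, RT, ST, SU
  2-simplices (6): PQR, PQU, PST, PSU, QRS, RST

Hence C_0 ≅ Z^6, C_1 ≅ Z^12, C_2 ≅ Z^6.

∂_1: C_1 → C_0 sends each edge [p,q] (with p < q) to q − p.
The resulting 6×12 matrix has rank 5, and its Smith normal form has invariant factors (1,1,1,1,1).

The boundary map ∂_2: C_2 → C_1 sends each 2-simplex [p,q,r] to [q,r] − [p,r] + [p,q]. For instance
  ∂QRS = RS − QS + QR,
  ∂PQU = QU − PU + PQ.
The resulting 12×6 matrix has rank 6, and its Smith normal form has invariant factors (1,1,1,1,1,1).

Computing H_k = (kernel of ∂_k) / (image of ∂_{k+1}):

  H_0: rank C_0 − rank ∂_1 = 6 − 5 = 1, and the invariant factors of ∂_1 are all 1, so H_0 ≅ Z.
  H_1: rank ker ∂_1 − rank ∂_2 = (12 − 5) − 6 = 1, and the invariant factors of ∂_2 are all 1, so H_1 ≅ Z.
  H_2: rank ker ∂_2 − rank ∂_3 = (6 − 6) − 0 = 0, and there is no ∂_3, so H_2 ≅ 0.

H_0 = Z,  H_1 = Z,  H_2 = 0.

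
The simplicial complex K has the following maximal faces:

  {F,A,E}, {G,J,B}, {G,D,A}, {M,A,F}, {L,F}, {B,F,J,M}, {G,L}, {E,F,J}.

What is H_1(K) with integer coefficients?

H_1 ≅ Z^2.

Order the vertices as A < B < D < E < F < G < J < L < M. Listing each simplex with vertices in this order, K has dimension 3 with simplices:

  0-simplices (9): A, B, D, E, F, G, J, L, M
  1-simplices (18): AD, AE, AF, AG, AM, BF, BG, BJ, BM, DG, EF, EJ, FJ, FL, FM, GJ, GL, JM
  2-simplices (9): ADG, AEF, AFM, BFJ, BFM, BGJ, BJM, EFJ, FJM
  3-simplices (1): BFJM

so the chain groups are C_0 ≅ Z^9, C_1 ≅ Z^18, C_2 ≅ Z^9, C_3 ≅ Z^1.

The boundary map ∂_1: C_1 → C_0 sends each edge [p,q] (with p < q) to q − p. For instance
  ∂AF = F − A.
As a 9×18 matrix over Z this has rank 8, with invariant factors (1,1,1,1,1,1,1,1).

The boundary map ∂_2: C_2 → C_1 maps a triangle to the signed sum of its edges. For instance
  ∂BJM = JM − BM + BJ,
  ∂BFM = FM − BM + BF.
As a 18×9 matrix over Z this has rank 8, with invariant factors (1,1,1,1,1,1,1,1).

The boundary map ∂_3: C_3 → C_2 sends each 3-simplex σ to the alternating sum Σ_i (−1)^i (σ with its i-th vertex removed). For instance
  ∂BFJM = FJM − BJM + BFM − BFJ.
The resulting 9×1 matrix has rank 1, and its Smith normal form has invariant factors (1).

Reading off H_k = ker ∂_k / im ∂_{k+1}:

  H_1: rank ker ∂_1 − rank ∂_2 = (18 − 8) − 8 = 2, and the invariant factors of ∂_2 are all 1, so H_1 = Z^2.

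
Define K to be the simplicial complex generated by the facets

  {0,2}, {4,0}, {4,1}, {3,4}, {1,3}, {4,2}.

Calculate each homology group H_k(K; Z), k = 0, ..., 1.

H_0 = Z,  H_1 = Z^2.

Take the total order 0 < 1 < 2 < 3 < 4 on the vertex set. Then K (dimension 1) consists of the simplices:

  0-simplices (5): [0], [1], [2], [3], [4]
  1-simplices (6): [0,2], [0,4], [1,3], [1,4], [2,4], [3,4]

giving chain groups C_0 ≅ Z^5, C_1 ≅ Z^6.

Boundary ∂_1: C_1 → C_0 is given by ∂[p,q] = [q] − [p]. For instance
  ∂[2,4] = [4] − [2].
The 5×6 boundary matrix has rank 4 and Smith normal form diag(1,1,1,1).

From H_k ≅ ker(∂_k) / im(∂_{k+1}) we obtain:

  H_0: rank C_0 − rank ∂_1 = 5 − 4 = 1, and the invariant factors of ∂_1 are all 1, so H_0 = Z.
  H_1: rank ker ∂_1 − rank ∂_2 = (6 − 4) − 0 = 2, and there is no ∂_2, so H_1 = Z^2.

(K is a triangulation of a wedge of 2 circles.)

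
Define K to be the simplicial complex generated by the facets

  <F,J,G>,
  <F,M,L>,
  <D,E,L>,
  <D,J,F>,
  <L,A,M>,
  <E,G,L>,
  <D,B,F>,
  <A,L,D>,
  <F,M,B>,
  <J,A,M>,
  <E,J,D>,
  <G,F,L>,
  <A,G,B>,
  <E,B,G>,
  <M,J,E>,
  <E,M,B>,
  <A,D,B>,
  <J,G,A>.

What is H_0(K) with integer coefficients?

H_0 ≅ Z.

Fix the vertex order A < B < D < E < F < G < J < L < M and write every simplex with vertices in increasing order. Then dim K = 2 and the simplices of K are:

  0-simplices (9): A, B, D, E, F, G, J, L, M
  1-simplices (27): AB, AD, AG, AJ, AL, AM, BD, BE, BF, BG, BM, DE, DF, DJ, DL, EG, EJ, EL, EM, FG, FJ, FL, FM, GJ, GL, JM, LM
  2-simplices (18): ABD, ABG, ADL, AGJ, AJM, ALM, BDF, BEG, BEM, BFM, DEJ, DEL, DFJ, EGL, EJM, FGJ, FGL, FLM

giving chain groups C_0 ≅ Z^9, C_1 ≅ Z^27, C_2 ≅ Z^18.

The boundary map ∂_1: C_1 → C_0 sends each edge [p,q] (with p < q) to q − p. For instance
  ∂AD = D − A.
The resulting 9×27 matrix has rank 8, and its Smith normal form has invariant factors (1,1,1,1,1,1,1,1).

The boundary map ∂_2: C_2 → C_1 acts by ∂[p,q,r] = [q,r] − [p,r] + [p,q]. For instance
  ∂ABG = BG − AG + AB,
  ∂FLM = LM − FM + FL.
The 27×18 boundary matrix has rank 17 and Smith normal form diag(1,1,1,1,1,1,1,1,1,1,1,1,1,1,1,1,1).

From H_k ≅ ker(∂_k) / im(∂_{k+1}) we obtain:

  H_0: rank C_0 − rank ∂_1 = 9 − 8 = 1, and the invariant factors of ∂_1 are all 1, so H_0 ≅ Z.

(K is a triangulation of the torus T^2.)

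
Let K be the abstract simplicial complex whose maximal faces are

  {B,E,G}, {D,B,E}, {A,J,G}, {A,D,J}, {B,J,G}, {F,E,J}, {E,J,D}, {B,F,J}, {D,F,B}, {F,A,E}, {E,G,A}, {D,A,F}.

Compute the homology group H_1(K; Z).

Fix the vertex order A < B < D < E < F < G < J and write every simplex with vertices in increasing order. Then dim K = 2 and the simplices of K are:

  0-simplices (7): A, B, D, E, F, G, J
  1-simplices (18): AD, AE, AF, AG, AJ, BD, BE, BF, BG, BJ, DE, DF, DJ, EF, EG, EJ, FJ, GJ
  2-simplices (12): ADF, ADJ, AEF, AEG, AGJ, BDE, BDF, BEG, BFJ, BGJ, DEJ, EFJ

giving chain groups C_0 ≅ Z^7, C_1 ≅ Z^18, C_2 ≅ Z^12.

The boundary map ∂_1: C_1 → C_0 is given by ∂[p,q] = [q] − [p].
The 7×18 boundary matrix has rank 6 and Smith normal form diag(1,1,1,1,1,1).

∂_2: C_2 → C_1 sends each 2-simplex [p,q,r] to [q,r] − [p,r] + [p,q]. For instance
  ∂AEG = EG − AG + AE,
  ∂BFJ = FJ − BJ + BF.
The resulting 18×12 matrix has rank 12, and its Smith normal form has invariant factors (1,1,1,1,1,1,1,1,1,1,1,2).

From H_k ≅ ker(∂_k) / im(∂_{k+1}) we obtain:

  H_1: rank ker ∂_1 − rank ∂_2 = (18 − 6) − 12 = 0, and ∂_2 has invariant factor 2 > 1, so H_1 ≅ Z/2.

H_1 ≅ Z/2.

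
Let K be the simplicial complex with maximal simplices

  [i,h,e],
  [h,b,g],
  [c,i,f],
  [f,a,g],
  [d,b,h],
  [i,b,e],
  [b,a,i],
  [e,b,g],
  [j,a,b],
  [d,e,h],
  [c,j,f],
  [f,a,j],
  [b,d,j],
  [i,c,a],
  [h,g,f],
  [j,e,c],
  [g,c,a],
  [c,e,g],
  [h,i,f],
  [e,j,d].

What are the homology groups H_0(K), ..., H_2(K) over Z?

H_0 ≅ Z,  H_1 ≅ Z ⊕ Z/2Z,  H_2 = 0.

K has 10 vertices, 30 edges, 20 triangles.
rank ∂_0 = 0, rank ∂_1 = 9 ⇒ b_0 = 10 − 0 − 9 = 1; all invariant factors of ∂_1 are 1 so no torsion. So H_0 ≅ Z.
rank ∂_1 = 9, rank ∂_2 = 20 ⇒ b_1 = 30 − 9 − 20 = 1; ∂_2 has invariant factor(s) [2] giving torsion. So H_1 ≅ Z ⊕ Z/2Z.
rank ∂_2 = 20, rank ∂_3 = 0 ⇒ b_2 = 20 − 20 − 0 = 0. So H_2 ≅ 0.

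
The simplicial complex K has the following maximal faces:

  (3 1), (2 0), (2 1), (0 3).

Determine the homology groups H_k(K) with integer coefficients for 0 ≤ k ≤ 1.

Order the vertices as 0 < 1 < 2 < 3. Listing each simplex with vertices in this order, K has dimension 1 with simplices:

  0-simplices (4): [0], [1], [2], [3]
  1-simplices (4): [0,2], [0,3], [1,2], [1,3]

giving chain groups C_0 ≅ Z^4, C_1 ≅ Z^4.

The boundary map ∂_1: C_1 → C_0 maps an edge to its endpoints' difference, ∂[p,q] = q − p. For instance
  ∂[1,2] = [2] − [1].
This gives a 4×4 integer matrix of rank 3; reducing to Smith normal form yields diagonal entries (1,1,1).

Now H_k = ker ∂_k / im ∂_{k+1}, so:

  H_0: rank C_0 − rank ∂_1 = 4 − 3 = 1, and the invariant factors of ∂_1 are all 1, so H_0 ≅ Z.
  H_1: rank ker ∂_1 − rank ∂_2 = (4 − 3) − 0 = 1, and there is no ∂_2, so H_1 ≅ Z.

H_0 ≅ Z,  H_1 ≅ Z.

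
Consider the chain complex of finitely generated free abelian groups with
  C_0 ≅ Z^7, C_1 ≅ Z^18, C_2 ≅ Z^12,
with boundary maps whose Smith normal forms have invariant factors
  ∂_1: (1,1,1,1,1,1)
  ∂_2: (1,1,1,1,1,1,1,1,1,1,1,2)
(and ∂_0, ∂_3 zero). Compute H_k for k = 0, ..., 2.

H_0: b_0 = 7 − 0 − 6 = 1; torsion from ∂_1 factors > 1: none. So H_0 = Z.
H_1: b_1 = 18 − 6 − 12 = 0; torsion from ∂_2 factors > 1: [2]. So H_1 = Z/2.
H_2: b_2 = 12 − 12 − 0 = 0; torsion from ∂_3 factors > 1: none. So H_2 = 0.

H_0 = Z,  H_1 = Z/2,  H_2 = 0.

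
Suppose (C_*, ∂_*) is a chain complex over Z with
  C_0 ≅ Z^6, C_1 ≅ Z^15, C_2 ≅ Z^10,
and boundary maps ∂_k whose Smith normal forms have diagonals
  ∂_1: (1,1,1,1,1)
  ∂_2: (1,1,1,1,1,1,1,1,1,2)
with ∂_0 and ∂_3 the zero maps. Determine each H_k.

H_0 ≅ Z,  H_1 ≅ Z_2,  H_2 = 0.

H_0: b_0 = 6 − 0 − 5 = 1; torsion from ∂_1 factors > 1: none. So H_0 ≅ Z.
H_1: b_1 = 15 − 5 − 10 = 0; torsion from ∂_2 factors > 1: [2]. So H_1 ≅ Z_2.
H_2: b_2 = 10 − 10 − 0 = 0; torsion from ∂_3 factors > 1: none. So H_2 ≅ 0.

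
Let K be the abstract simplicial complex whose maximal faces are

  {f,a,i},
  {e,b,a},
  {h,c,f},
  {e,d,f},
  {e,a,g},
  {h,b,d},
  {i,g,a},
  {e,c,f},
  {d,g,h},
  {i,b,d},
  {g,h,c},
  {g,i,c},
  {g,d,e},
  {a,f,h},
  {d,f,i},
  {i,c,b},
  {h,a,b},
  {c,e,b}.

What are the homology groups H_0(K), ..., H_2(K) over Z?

Order the vertices as a < b < c < d < e < f < g < h < i. Listing each simplex with vertices in this order, K has dimension 2 with simplices:

  0-simplices (9): a, b, c, d, e, f, g, h, i
  1-simplices (27): ab, ae, af, ag, ah, ai, bc, bd, be, bh, bi, ce, cf, cg, ch, ci, de, df, dg, dh, di, ef, eg, fh, fi, gh, gi
  2-simplices (18): abe, abh, aeg, afh, afi, agi, bce, bci, bdh, bdi, cef, cfh, cgh, cgi, def, deg, dfi, dgh

giving chain groups C_0 ≅ Z^9, C_1 ≅ Z^27, C_2 ≅ Z^18.

The boundary map ∂_1: C_1 → C_0 maps an edge to its endpoints' difference, ∂[p,q] = q − p. For instance
  ∂eg = g − e.
This gives a 9×27 integer matrix of rank 8; reducing to Smith normal form yields diagonal entries (1,1,1,1,1,1,1,1).

The boundary map ∂_2: C_2 → C_1 sends each 2-simplex [p,q,r] to [q,r] − [p,r] + [p,q]. For instance
  ∂afi = fi − ai + af,
  ∂deg = eg − dg + de.
This gives a 27×18 integer matrix of rank 17; reducing to Smith normal form yields diagonal entries (1,1,1,1,1,1,1,1,1,1,1,1,1,1,1,1,1).

Reading off H_k = ker ∂_k / im ∂_{k+1}:

  H_0: rank C_0 − rank ∂_1 = 9 − 8 = 1, and the invariant factors of ∂_1 are all 1, so H_0 ≅ Z.
  H_1: rank ker ∂_1 − rank ∂_2 = (27 − 8) − 17 = 2, and the invariant factors of ∂_2 are all 1, so H_1 ≅ Z^2.
  H_2: rank ker ∂_2 − rank ∂_3 = (18 − 17) − 0 = 1, and there is no ∂_3, so H_2 ≅ Z.

As a check, the Euler characteristic is 9 − 27 + 18 = 0, which agrees with 1 − 2 + 1 = 0.
(K is a triangulation of the torus T^2.)

H_0 ≅ Z,  H_1 ≅ Z^2,  H_2 ≅ Z.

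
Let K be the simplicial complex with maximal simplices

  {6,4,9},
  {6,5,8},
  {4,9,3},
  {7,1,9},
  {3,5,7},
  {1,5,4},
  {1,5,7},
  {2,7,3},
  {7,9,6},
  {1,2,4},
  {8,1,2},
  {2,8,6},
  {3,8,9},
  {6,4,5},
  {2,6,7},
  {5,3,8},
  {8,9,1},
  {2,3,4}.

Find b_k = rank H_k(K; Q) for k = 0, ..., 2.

Fix the vertex order 1 < 2 < 3 < 4 < 5 < 6 < 7 < 8 < 9 and write every simplex with vertices in increasing order. Then dim K = 2 and the simplices of K are:

  0-simplices (9): [1], [2], [3], [4], [5], [6], [7], [8], [9]
  1-simplices (27): (27 of them)
  2-simplices (18): [1,2,4], [1,2,8], [1,4,5], [1,5,7], [1,7,9], [1,8,9], [2,3,4], [2,3,7], [2,6,7], [2,6,8], [3,4,9], [3,5,7], [3,5,8], [3,8,9], [4,5,6], [4,6,9], [5,6,8], [6,7,9]

giving chain groups C_0 ≅ Z^9, C_1 ≅ Z^27, C_2 ≅ Z^18.

The boundary map ∂_1: C_1 → C_0 is given by ∂[p,q] = [q] − [p].
The 9×27 boundary matrix has rank 8 and Smith normal form diag(1,1,1,1,1,1,1,1).

∂_2: C_2 → C_1 acts by ∂[p,q,r] = [q,r] − [p,r] + [p,q]. For instance
  ∂[2,3,7] = [3,7] − [2,7] + [2,3],
  ∂[6,7,9] = [7,9] − [6,9] + [6,7].
This gives a 27×18 integer matrix of rank 17; reducing to Smith normal form yields diagonal entries (1,1,1,1,1,1,1,1,1,1,1,1,1,1,1,1,1).

Reading off H_k = ker ∂_k / im ∂_{k+1}:

  H_0: rank C_0 − rank ∂_1 = 9 − 8 = 1, and the invariant factors of ∂_1 are all 1, so H_0 = Z.
  H_1: rank ker ∂_1 − rank ∂_2 = (27 − 8) − 17 = 2, and the invariant factors of ∂_2 are all 1, so H_1 = Z^2.
  H_2: rank ker ∂_2 − rank ∂_3 = (18 − 17) − 0 = 1, and there is no ∂_3, so H_2 = Z.

Hence the Betti numbers are b_0 = 1, b_1 = 2, b_2 = 1.

b_0 = 1, b_1 = 2, b_2 = 1.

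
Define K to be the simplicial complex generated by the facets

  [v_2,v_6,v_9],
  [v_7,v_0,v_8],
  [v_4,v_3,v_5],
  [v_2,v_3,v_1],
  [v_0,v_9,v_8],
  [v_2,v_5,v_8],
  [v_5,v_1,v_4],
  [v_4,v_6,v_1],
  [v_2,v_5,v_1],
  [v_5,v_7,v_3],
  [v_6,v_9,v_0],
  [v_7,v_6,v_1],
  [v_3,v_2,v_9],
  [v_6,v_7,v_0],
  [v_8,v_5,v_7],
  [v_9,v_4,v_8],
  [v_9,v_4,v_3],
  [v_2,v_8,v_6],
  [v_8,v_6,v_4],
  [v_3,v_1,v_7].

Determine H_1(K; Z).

H_1 = Z × Z/2.

Fix the vertex order v_0 < v_1 < v_2 < v_3 < v_4 < v_5 < v_6 < v_7 < v_8 < v_9 and write every simplex with vertices in increasing order. Then dim K = 2 and the simplices of K are:

  0-simplices (10): [v_0], [v_1], [v_2], [v_3], [v_4], [v_5], [v_6], [v_7], [v_8], [v_9]
  1-simplices (30): (30 of them)
  2-simplices (20): (20 of them)

so the chain groups are C_0 ≅ Z^10, C_1 ≅ Z^30, C_2 ≅ Z^20.

∂_1: C_1 → C_0 sends each edge [p,q] (with p < q) to q − p.
As a 10×30 matrix over Z this has rank 9, with invariant factors (1,1,1,1,1,1,1,1,1).

The boundary map ∂_2: C_2 → C_1 sends each 2-simplex [p,q,r] to [q,r] − [p,r] + [p,q]. For instance
  ∂[v_2,v_6,v_8] = [v_6,v_8] − [v_2,v_8] + [v_2,v_6],
  ∂[v_5,v_7,v_8] = [v_7,v_8] − [v_5,v_8] + [v_5,v_7].
The 30×20 boundary matrix has rank 20 and Smith normal form diag(1,1,1,1,1,1,1,1,1,1,1,1,1,1,1,1,1,1,1,2).

From H_k ≅ ker(∂_k) / im(∂_{k+1}) we obtain:

  H_1: rank ker ∂_1 − rank ∂_2 = (30 − 9) − 20 = 1, and ∂_2 has invariant factor 2 > 1, so H_1 ≅ Z × Z/2.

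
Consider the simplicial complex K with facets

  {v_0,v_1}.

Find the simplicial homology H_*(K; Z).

Order the vertices as v_0 < v_1. Listing each simplex with vertices in this order, K has dimension 1 with simplices:

  0-simplices (2): [v_0], [v_1]
  1-simplices (1): [v_0,v_1]

so the chain groups are C_0 ≅ Z^2, C_1 ≅ Z^1.

The boundary map ∂_1: C_1 → C_0 is given by ∂[p,q] = [q] − [p]. For instance
  ∂[v_0,v_1] = [v_1] − [v_0].
This gives a 2×1 integer matrix of rank 1; reducing to Smith normal form yields diagonal entries (1).

Reading off H_k = ker ∂_k / im ∂_{k+1}:

  H_0: rank C_0 − rank ∂_1 = 2 − 1 = 1, and the invariant factors of ∂_1 are all 1, so H_0 ≅ Z.
  H_1: rank ker ∂_1 − rank ∂_2 = (1 − 1) − 0 = 0, and there is no ∂_2, so H_1 ≅ 0.

(K is a triangulation of the 1-simplex.)

H_0 ≅ Z,  H_1 = 0.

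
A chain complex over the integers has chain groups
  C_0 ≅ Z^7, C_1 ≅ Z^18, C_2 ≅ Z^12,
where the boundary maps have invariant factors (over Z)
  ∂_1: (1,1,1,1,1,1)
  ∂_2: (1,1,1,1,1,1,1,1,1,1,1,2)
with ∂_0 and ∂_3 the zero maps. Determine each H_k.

H_0 ≅ Z,  H_1 ≅ Z/2,  H_2 = 0.

H_0: b_0 = 7 − 0 − 6 = 1; torsion from ∂_1 factors > 1: none. So H_0 ≅ Z.
H_1: b_1 = 18 − 6 − 12 = 0; torsion from ∂_2 factors > 1: [2]. So H_1 ≅ Z/2.
H_2: b_2 = 12 − 12 − 0 = 0; torsion from ∂_3 factors > 1: none. So H_2 ≅ 0.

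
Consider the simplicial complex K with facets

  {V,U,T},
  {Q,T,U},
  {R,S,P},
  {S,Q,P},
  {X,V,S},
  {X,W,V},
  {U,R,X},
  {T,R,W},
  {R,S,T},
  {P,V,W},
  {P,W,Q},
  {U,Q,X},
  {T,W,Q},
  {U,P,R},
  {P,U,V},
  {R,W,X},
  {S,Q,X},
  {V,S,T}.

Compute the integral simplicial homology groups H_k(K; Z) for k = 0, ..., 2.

H_0 = Z,  H_1 = Z^2,  H_2 = Z.

Order the vertices as P < Q < R < S < T < U < V < W < X. Listing each simplex with vertices in this order, K has dimension 2 with simplices:

  0-simplices (9): P, Q, R, S, T, U, V, W, X
  1-simplices (27): PQ, PR, PS, PU, PV, PW, QS, QT, QU, QW, QX, RS, RT, RU, RW, RX, ST, SV, SX, TU, TV, TW, UV, UX, VW, VX, WX
  2-simplices (18): PQS, PQW, PRS, PRU, PUV, PVW, QSX, QTU, QTW, QUX, RST, RTW, RUX, RWX, STV, SVX, TUV, VWX

Hence C_0 ≅ Z^9, C_1 ≅ Z^27, C_2 ≅ Z^18.

The boundary map ∂_1: C_1 → C_0 sends each edge [p,q] (with p < q) to q − p. For instance
  ∂QX = X − Q.
The resulting 9×27 matrix has rank 8, and its Smith normal form has invariant factors (1,1,1,1,1,1,1,1).

Boundary ∂_2: C_2 → C_1 acts by ∂[p,q,r] = [q,r] − [p,r] + [p,q]. For instance
  ∂PVW = VW − PW + PV,
  ∂RUX = UX − RX + RU.
The resulting 27×18 matrix has rank 17, and its Smith normal form has invariant factors (1,1,1,1,1,1,1,1,1,1,1,1,1,1,1,1,1).

Reading off H_k = ker ∂_k / im ∂_{k+1}:

  H_0: rank C_0 − rank ∂_1 = 9 − 8 = 1, and the invariant factors of ∂_1 are all 1, so H_0 = Z.
  H_1: rank ker ∂_1 − rank ∂_2 = (27 − 8) − 17 = 2, and the invariant factors of ∂_2 are all 1, so H_1 = Z^2.
  H_2: rank ker ∂_2 − rank ∂_3 = (18 − 17) − 0 = 1, and there is no ∂_3, so H_2 = Z.

As a check, the Euler characteristic is 9 − 27 + 18 = 0, which agrees with 1 − 2 + 1 = 0.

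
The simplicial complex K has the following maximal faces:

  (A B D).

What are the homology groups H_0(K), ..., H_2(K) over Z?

Order the vertices as A < B < D. Listing each simplex with vertices in this order, K has dimension 2 with simplices:

  0-simplices (3): A, B, D
  1-simplices (3): AB, AD, BD
  2-simplices (1): ABD

so the chain groups are C_0 ≅ Z^3, C_1 ≅ Z^3, C_2 ≅ Z^1.

The boundary map ∂_1: C_1 → C_0 maps an edge to its endpoints' difference, ∂[p,q] = q − p.
As a 3×3 matrix over Z this has rank 2, with invariant factors (1,1).

The boundary map ∂_2: C_2 → C_1 maps a triangle to the signed sum of its edges. For instance
  ∂ABD = BD − AD + AB.
The 3×1 boundary matrix has rank 1 and Smith normal form diag(1).

From H_k ≅ ker(∂_k) / im(∂_{k+1}) we obtain:

  H_0: rank C_0 − rank ∂_1 = 3 − 2 = 1, and the invariant factors of ∂_1 are all 1, so H_0 = Z.
  H_1: rank ker ∂_1 − rank ∂_2 = (3 − 2) − 1 = 0, and the invariant factors of ∂_2 are all 1, so H_1 = 0.
  H_2: rank ker ∂_2 − rank ∂_3 = (1 − 1) − 0 = 0, and there is no ∂_3, so H_2 = 0.

H_0 = Z,  H_1 = 0,  H_2 = 0.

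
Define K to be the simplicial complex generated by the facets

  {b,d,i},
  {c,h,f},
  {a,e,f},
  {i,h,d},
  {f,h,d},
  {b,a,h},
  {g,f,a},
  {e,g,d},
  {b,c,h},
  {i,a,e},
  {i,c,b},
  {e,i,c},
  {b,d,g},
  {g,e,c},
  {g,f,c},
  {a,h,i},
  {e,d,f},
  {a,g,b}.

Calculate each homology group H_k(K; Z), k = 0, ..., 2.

Take the total order a < b < c < d < e < f < g < h < i on the vertex set. Then K (dimension 2) consists of the simplices:

  0-simplices (9): a, b, c, d, e, f, g, h, i
  1-simplices (27): ab, ae, af, ag, ah, ai, bc, bd, bg, bh, bi, ce, cf, cg, ch, ci, de, df, dg, dh, di, ef, eg, ei, fg, fh, hi
  2-simplices (18): abg, abh, aef, aei, afg, ahi, bch, bci, bdg, bdi, ceg, cei, cfg, cfh, def, deg, dfh, dhi

giving chain groups C_0 ≅ Z^9, C_1 ≅ Z^27, C_2 ≅ Z^18.

∂_1: C_1 → C_0 maps an edge to its endpoints' difference, ∂[p,q] = q − p. For instance
  ∂de = e − d.
This gives a 9×27 integer matrix of rank 8; reducing to Smith normal form yields diagonal entries (1,1,1,1,1,1,1,1).

Boundary ∂_2: C_2 → C_1 acts by ∂[p,q,r] = [q,r] − [p,r] + [p,q]. For instance
  ∂ahi = hi − ai + ah,
  ∂abh = bh − ah + ab.
The 27×18 boundary matrix has rank 18 and Smith normal form diag(1,1,1,1,1,1,1,1,1,1,1,1,1,1,1,1,1,2).

Computing H_k = (kernel of ∂_k) / (image of ∂_{k+1}):

  H_0: rank C_0 − rank ∂_1 = 9 − 8 = 1, and the invariant factors of ∂_1 are all 1, so H_0 = Z.
  H_1: rank ker ∂_1 − rank ∂_2 = (27 − 8) − 18 = 1, and ∂_2 has invariant factor 2 > 1, so H_1 = Z ⊕ Z_2.
  H_2: rank ker ∂_2 − rank ∂_3 = (18 − 18) − 0 = 0, and there is no ∂_3, so H_2 = 0.

(K is a triangulation of the Klein bottle.)

H_0 ≅ Z,  H_1 ≅ Z ⊕ Z_2,  H_2 = 0.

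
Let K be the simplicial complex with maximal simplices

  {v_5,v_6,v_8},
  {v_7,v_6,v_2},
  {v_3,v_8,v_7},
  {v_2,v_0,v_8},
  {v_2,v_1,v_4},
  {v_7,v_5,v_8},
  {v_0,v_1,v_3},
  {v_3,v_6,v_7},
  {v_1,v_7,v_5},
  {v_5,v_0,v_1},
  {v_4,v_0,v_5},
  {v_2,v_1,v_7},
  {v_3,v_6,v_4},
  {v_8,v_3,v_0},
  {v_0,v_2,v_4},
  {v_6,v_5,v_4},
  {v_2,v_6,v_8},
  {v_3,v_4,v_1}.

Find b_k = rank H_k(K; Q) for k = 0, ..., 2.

We work with the vertex ordering v_0 < v_1 < v_2 < v_3 < v_4 < v_5 < v_6 < v_7 < v_8. The simplices of K, each written with vertices in increasing order, are:

  0-simplices (9): [v_0], [v_1], [v_2], [v_3], [v_4], [v_5], [v_6], [v_7], [v_8]
  1-simplices (27): (27 of them)
  2-simplices (18): (18 of them)

giving chain groups C_0 ≅ Z^9, C_1 ≅ Z^27, C_2 ≅ Z^18.

∂_1: C_1 → C_0 sends each edge [p,q] (with p < q) to q − p. For instance
  ∂[v_1,v_3] = [v_3] − [v_1].
The resulting 9×27 matrix has rank 8, and its Smith normal form has invariant factors (1,1,1,1,1,1,1,1).

Boundary ∂_2: C_2 → C_1 sends each 2-simplex [p,q,r] to [q,r] − [p,r] + [p,q]. For instance
  ∂[v_3,v_7,v_8] = [v_7,v_8] − [v_3,v_8] + [v_3,v_7],
  ∂[v_5,v_6,v_8] = [v_6,v_8] − [v_5,v_8] + [v_5,v_6].
The resulting 27×18 matrix has rank 18, and its Smith normal form has invariant factors (1,1,1,1,1,1,1,1,1,1,1,1,1,1,1,1,1,2).

Now H_k = ker ∂_k / im ∂_{k+1}, so:

  H_0: rank C_0 − rank ∂_1 = 9 − 8 = 1, and the invariant factors of ∂_1 are all 1, so H_0 ≅ Z.
  H_1: rank ker ∂_1 − rank ∂_2 = (27 − 8) − 18 = 1, and ∂_2 has invariant factor 2 > 1, so H_1 ≅ Z ⊕ Z/2.
  H_2: rank ker ∂_2 − rank ∂_3 = (18 − 18) − 0 = 0, and there is no ∂_3, so H_2 ≅ 0.

Hence the Betti numbers are b_0 = 1, b_1 = 1, b_2 = 0.

b_0 = 1, b_1 = 1, b_2 = 0.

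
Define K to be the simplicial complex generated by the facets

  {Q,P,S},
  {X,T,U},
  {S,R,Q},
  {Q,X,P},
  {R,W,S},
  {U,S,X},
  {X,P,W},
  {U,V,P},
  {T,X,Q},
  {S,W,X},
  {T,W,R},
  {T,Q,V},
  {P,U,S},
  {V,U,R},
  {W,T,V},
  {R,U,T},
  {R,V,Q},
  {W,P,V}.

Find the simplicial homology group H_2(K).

Take the total order P < Q < R < S < T < U < V < W < X on the vertex set. Then K (dimension 2) consists of the simplices:

  0-simplices (9): P, Q, R, S, T, U, V, W, X
  1-simplices (27): PQ, PS, PU, PV, PW, PX, QR, QS, QT, QV, QX, RS, RT, RU, RV, RW, SU, SW, SX, TU, TV, TW, TX, UV, UX, VW, WX
  2-simplices (18): PQS, PQX, PSU, PUV, PVW, PWX, QRS, QRV, QTV, QTX, RSW, RTU, RTW, RUV, SUX, SWX, TUX, TVW

Hence C_0 ≅ Z^9, C_1 ≅ Z^27, C_2 ≅ Z^18.

∂_1: C_1 → C_0 is given by ∂[p,q] = [q] − [p].
The resulting 9×27 matrix has rank 8, and its Smith normal form has invariant factors (1,1,1,1,1,1,1,1).

Boundary ∂_2: C_2 → C_1 acts by ∂[p,q,r] = [q,r] − [p,r] + [p,q]. For instance
  ∂PUV = UV − PV + PU,
  ∂RTU = TU − RU + RT.
The 27×18 boundary matrix has rank 18 and Smith normal form diag(1,1,1,1,1,1,1,1,1,1,1,1,1,1,1,1,1,2).

Now H_k = ker ∂_k / im ∂_{k+1}, so:

  H_2: rank ker ∂_2 − rank ∂_3 = (18 − 18) − 0 = 0, and there is no ∂_3, so H_2 = 0.

(K is a triangulation of the Klein bottle.)

H_2 ≅ 0.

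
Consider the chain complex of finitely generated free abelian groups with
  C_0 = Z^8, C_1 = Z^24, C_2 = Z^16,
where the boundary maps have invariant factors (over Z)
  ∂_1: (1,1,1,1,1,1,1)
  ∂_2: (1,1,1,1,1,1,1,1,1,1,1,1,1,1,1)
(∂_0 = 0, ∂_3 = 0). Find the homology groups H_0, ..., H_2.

H_0 = Z,  H_1 = Z^2,  H_2 = Z.

H_0: b_0 = 8 − 0 − 7 = 1; torsion from ∂_1 factors > 1: none. So H_0 = Z.
H_1: b_1 = 24 − 7 − 15 = 2; torsion from ∂_2 factors > 1: none. So H_1 = Z^2.
H_2: b_2 = 16 − 15 − 0 = 1; torsion from ∂_3 factors > 1: none. So H_2 = Z.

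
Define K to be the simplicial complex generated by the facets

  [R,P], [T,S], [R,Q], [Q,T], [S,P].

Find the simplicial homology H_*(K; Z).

H_0 = Z,  H_1 = Z.

Fix the vertex order P < Q < R < S < T and write every simplex with vertices in increasing order. Then dim K = 1 and the simplices of K are:

  0-simplices (5): P, Q, R, S, T
  1-simplices (5): PR, PS, QR, QT, ST

Hence C_0 ≅ Z^5, C_1 ≅ Z^5.

Boundary ∂_1: C_1 → C_0 maps an edge to its endpoints' difference, ∂[p,q] = q − p. For instance
  ∂QR = R − Q.
This gives a 5×5 integer matrix of rank 4; reducing to Smith normal form yields diagonal entries (1,1,1,1).

Reading off H_k = ker ∂_k / im ∂_{k+1}:

  H_0: rank C_0 − rank ∂_1 = 5 − 4 = 1, and the invariant factors of ∂_1 are all 1, so H_0 ≅ Z.
  H_1: rank ker ∂_1 − rank ∂_2 = (5 − 4) − 0 = 1, and there is no ∂_2, so H_1 ≅ Z.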